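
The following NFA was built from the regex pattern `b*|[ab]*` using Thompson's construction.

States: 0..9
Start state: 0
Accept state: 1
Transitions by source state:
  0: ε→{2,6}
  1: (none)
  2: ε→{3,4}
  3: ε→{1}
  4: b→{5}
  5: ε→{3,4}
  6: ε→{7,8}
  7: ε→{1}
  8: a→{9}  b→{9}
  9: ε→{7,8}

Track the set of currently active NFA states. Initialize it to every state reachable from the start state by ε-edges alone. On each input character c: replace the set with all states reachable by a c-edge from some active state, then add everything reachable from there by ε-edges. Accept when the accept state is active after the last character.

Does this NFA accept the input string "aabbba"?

Answer: ACCEPT

Derivation:
initial (ε-close {0}): {0,1,2,3,4,6,7,8}
'a' @ 1: {1,7,8,9}  ✓accept
'a' @ 2: {1,7,8,9}  ✓accept
'b' @ 3: {1,7,8,9}  ✓accept
'b' @ 4: {1,7,8,9}  ✓accept
'b' @ 5: {1,7,8,9}  ✓accept
'a' @ 6: {1,7,8,9}  ✓accept
after full input: {1,7,8,9}  (accept=1 in)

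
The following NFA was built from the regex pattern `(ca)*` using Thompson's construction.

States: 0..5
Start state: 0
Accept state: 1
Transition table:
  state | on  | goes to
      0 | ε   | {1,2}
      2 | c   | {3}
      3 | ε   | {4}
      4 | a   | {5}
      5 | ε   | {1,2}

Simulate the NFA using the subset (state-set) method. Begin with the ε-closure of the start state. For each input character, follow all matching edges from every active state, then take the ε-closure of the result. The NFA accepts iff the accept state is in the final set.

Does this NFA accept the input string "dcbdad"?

initial (ε-close {0}): {0,1,2}
'd' @ 1: {}  — dead — no transitions
rest 'cbdad' ignored (set empty)
after full input: {}  (accept=1 not in)

Answer: REJECT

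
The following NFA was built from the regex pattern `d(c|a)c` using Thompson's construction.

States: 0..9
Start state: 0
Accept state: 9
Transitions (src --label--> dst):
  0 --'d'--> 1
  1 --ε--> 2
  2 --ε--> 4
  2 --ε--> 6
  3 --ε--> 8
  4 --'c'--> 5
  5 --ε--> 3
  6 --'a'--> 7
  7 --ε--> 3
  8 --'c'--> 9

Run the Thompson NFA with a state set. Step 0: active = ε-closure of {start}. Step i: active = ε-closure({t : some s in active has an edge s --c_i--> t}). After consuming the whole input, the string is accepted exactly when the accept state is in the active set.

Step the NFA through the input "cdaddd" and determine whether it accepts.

initial (ε-close {0}): {0}
'c' @ 1: {}  — state set empty
rest 'daddd' ignored (set empty)
after full input: {}  (accept=9 not in)

Answer: REJECT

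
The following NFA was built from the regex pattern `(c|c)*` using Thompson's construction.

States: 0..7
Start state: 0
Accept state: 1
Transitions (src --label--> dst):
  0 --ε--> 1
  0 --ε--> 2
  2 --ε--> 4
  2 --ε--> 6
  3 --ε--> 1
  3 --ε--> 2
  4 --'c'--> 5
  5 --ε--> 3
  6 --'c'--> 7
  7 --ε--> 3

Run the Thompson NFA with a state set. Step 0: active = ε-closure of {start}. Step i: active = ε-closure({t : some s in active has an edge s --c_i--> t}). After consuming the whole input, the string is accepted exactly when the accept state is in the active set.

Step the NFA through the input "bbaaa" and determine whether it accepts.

Answer: REJECT

Trace:
start: ε-closure({0}) = {0,1,2,4,6}
'b' @ 1: {}  — no active states
rest 'baaa' ignored (set empty)
after full input: {}  (accept=1 not in)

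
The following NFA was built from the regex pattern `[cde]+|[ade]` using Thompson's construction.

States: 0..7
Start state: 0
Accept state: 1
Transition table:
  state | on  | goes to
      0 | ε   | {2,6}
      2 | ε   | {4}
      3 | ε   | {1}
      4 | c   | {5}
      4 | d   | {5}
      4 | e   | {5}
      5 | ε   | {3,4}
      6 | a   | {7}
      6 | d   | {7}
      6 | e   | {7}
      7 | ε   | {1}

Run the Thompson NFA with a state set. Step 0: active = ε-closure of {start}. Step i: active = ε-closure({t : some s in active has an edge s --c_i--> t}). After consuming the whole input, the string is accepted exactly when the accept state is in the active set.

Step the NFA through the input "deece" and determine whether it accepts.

start: ε-closure({0}) = {0,2,4,6}
'd' @ 1: {1,3,4,5,7}  ✓accept
'e' @ 2: {1,3,4,5}  ✓accept
'e' @ 3: {1,3,4,5}  ✓accept
'c' @ 4: {1,3,4,5}  ✓accept
'e' @ 5: {1,3,4,5}  ✓accept
end set {1,3,4,5} — state 1 in

Answer: ACCEPT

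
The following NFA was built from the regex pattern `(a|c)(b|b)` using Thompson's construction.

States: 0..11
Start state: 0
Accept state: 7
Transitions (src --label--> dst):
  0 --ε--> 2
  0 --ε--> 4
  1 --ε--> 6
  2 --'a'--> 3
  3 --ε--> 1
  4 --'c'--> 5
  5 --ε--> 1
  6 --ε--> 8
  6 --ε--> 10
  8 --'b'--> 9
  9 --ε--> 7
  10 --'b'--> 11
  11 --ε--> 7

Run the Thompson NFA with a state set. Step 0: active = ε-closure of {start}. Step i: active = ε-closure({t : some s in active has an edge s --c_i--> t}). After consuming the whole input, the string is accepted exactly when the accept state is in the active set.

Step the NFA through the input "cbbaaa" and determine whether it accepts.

initial (ε-close {0}): {0,2,4}
'c' @ 1: {1,5,6,8,10}
'b' @ 2: {7,9,11}  ✓accept
'b' @ 3: {}  — no active states
rest 'aaa' ignored (set empty)
after full input: {}  (accept=7 not in)

Answer: REJECT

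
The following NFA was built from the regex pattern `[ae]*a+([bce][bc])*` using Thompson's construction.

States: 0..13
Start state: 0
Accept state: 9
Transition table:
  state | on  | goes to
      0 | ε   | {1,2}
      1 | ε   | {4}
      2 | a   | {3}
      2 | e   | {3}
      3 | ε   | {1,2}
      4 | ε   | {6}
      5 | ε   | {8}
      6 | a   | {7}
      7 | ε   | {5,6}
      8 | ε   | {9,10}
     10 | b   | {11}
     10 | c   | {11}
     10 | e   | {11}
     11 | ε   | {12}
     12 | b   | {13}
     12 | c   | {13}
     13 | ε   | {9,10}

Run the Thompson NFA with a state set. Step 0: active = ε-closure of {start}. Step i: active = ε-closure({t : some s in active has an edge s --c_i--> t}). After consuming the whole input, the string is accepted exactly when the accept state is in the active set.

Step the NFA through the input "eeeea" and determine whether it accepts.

Answer: ACCEPT

Trace:
S₀ = ε-closure({0}) = {0,1,2,4,6}
'e' @ 1: {1,2,3,4,6}
'e' @ 2: {1,2,3,4,6}
'e' @ 3: {1,2,3,4,6}
'e' @ 4: {1,2,3,4,6}
'a' @ 5: {1,2,3,4,5,6,7,8,9,10}  (accept∈set)
final: {1,2,3,4,5,6,7,8,9,10}; accept 9 in set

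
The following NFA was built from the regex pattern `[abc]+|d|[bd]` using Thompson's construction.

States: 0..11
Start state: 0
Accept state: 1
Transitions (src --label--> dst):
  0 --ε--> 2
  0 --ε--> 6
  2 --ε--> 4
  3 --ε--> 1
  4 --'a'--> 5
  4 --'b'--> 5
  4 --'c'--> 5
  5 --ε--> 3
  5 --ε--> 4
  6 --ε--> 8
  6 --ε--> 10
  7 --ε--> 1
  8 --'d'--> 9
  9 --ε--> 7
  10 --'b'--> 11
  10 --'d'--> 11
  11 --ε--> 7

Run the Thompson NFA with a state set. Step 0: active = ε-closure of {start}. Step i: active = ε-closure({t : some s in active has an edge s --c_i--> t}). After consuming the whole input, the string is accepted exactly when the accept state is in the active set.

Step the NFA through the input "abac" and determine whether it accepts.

Answer: ACCEPT

Derivation:
S₀ = ε-closure({0}) = {0,2,4,6,8,10}
'a' @ 1: {1,3,4,5}  [accepting]
'b' @ 2: {1,3,4,5}  [accepting]
'a' @ 3: {1,3,4,5}  [accepting]
'c' @ 4: {1,3,4,5}  [accepting]
end set {1,3,4,5} — state 1 in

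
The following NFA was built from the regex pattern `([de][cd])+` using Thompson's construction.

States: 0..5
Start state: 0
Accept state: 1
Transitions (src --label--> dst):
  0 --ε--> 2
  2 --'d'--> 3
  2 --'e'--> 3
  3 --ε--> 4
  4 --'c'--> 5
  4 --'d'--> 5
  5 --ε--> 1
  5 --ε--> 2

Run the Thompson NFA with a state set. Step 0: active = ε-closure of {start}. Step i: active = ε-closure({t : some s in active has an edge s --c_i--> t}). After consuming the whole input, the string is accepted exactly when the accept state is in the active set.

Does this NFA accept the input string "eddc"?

Answer: ACCEPT

Derivation:
S₀ = ε-closure({0}) = {0,2}
'e' @ 1: {3,4}
'd' @ 2: {1,2,5}  (accept∈set)
'd' @ 3: {3,4}
'c' @ 4: {1,2,5}  (accept∈set)
end set {1,2,5} — state 1 in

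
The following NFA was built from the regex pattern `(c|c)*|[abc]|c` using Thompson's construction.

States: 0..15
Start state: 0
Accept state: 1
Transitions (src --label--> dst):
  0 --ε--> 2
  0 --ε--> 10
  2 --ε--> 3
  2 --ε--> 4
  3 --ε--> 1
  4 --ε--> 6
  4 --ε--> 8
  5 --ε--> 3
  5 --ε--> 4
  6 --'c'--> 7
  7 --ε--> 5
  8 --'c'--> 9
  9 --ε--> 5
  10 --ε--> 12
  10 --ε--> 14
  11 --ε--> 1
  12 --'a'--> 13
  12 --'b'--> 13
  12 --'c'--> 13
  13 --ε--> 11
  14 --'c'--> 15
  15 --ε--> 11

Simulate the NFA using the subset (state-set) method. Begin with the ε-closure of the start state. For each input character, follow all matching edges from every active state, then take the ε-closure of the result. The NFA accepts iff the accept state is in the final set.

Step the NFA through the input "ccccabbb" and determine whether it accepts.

initial (ε-close {0}): {0,1,2,3,4,6,8,10,12,14}
'c' @ 1: {1,3,4,5,6,7,8,9,11,13,15}  [accepting]
'c' @ 2: {1,3,4,5,6,7,8,9}  [accepting]
'c' @ 3: {1,3,4,5,6,7,8,9}  [accepting]
'c' @ 4: {1,3,4,5,6,7,8,9}  [accepting]
'a' @ 5: {}  — no active states
rest 'bbb' ignored (set empty)
final: {}; accept 1 not in set

Answer: REJECT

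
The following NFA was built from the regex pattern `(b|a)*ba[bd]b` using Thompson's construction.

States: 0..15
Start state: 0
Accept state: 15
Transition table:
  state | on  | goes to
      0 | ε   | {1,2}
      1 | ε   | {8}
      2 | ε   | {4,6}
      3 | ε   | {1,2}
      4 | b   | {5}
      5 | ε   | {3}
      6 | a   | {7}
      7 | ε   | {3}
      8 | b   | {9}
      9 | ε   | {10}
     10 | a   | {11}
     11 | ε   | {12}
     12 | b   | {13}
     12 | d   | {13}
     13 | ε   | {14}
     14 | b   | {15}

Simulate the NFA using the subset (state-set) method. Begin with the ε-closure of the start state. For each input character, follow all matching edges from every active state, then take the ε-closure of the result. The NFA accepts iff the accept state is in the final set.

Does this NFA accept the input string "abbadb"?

S₀ = ε-closure({0}) = {0,1,2,4,6,8}
'a' @ 1: {1,2,3,4,6,7,8}
'b' @ 2: {1,2,3,4,5,6,8,9,10}
'b' @ 3: {1,2,3,4,5,6,8,9,10}
'a' @ 4: {1,2,3,4,6,7,8,11,12}
'd' @ 5: {13,14}
'b' @ 6: {15}  [accepting]
after full input: {15}  (accept=15 in)

Answer: ACCEPT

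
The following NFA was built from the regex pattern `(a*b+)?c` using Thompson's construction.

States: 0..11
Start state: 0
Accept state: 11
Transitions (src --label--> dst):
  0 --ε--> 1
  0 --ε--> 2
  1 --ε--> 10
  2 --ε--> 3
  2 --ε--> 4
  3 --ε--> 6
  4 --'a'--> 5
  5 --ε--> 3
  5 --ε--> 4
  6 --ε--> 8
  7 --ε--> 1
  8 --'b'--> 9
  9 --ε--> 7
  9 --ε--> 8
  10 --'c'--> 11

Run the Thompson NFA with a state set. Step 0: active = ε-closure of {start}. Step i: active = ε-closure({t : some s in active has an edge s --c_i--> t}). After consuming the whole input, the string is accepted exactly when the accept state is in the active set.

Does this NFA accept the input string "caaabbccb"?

start: ε-closure({0}) = {0,1,2,3,4,6,8,10}
'c' @ 1: {11}  (accept∈set)
'a' @ 2: {}  — dead — no transitions
rest 'aabbccb' ignored (set empty)
final: {}; accept 11 not in set

Answer: REJECT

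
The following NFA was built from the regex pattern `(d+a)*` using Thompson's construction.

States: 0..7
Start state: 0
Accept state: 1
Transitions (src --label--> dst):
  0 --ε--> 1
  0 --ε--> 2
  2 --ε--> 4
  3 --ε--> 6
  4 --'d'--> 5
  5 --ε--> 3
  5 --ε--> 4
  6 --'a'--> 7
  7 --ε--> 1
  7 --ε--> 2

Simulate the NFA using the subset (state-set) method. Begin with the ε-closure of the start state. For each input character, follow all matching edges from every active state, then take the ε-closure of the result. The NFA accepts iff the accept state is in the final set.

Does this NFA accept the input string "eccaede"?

initial (ε-close {0}): {0,1,2,4}
'e' @ 1: {}  — dead — no transitions
rest 'ccaede' ignored (set empty)
after full input: {}  (accept=1 not in)

Answer: REJECT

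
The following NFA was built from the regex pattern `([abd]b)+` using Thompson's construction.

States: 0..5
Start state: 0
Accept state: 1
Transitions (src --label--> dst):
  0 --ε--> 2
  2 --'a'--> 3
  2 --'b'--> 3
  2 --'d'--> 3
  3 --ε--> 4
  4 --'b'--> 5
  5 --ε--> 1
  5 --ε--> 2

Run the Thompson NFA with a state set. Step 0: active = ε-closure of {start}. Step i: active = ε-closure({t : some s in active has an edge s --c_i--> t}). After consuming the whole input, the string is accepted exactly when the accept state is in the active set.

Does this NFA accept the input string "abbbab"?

Answer: ACCEPT

Derivation:
start: ε-closure({0}) = {0,2}
'a' @ 1: {3,4}
'b' @ 2: {1,2,5}  (accept∈set)
'b' @ 3: {3,4}
'b' @ 4: {1,2,5}  (accept∈set)
'a' @ 5: {3,4}
'b' @ 6: {1,2,5}  (accept∈set)
final: {1,2,5}; accept 1 in set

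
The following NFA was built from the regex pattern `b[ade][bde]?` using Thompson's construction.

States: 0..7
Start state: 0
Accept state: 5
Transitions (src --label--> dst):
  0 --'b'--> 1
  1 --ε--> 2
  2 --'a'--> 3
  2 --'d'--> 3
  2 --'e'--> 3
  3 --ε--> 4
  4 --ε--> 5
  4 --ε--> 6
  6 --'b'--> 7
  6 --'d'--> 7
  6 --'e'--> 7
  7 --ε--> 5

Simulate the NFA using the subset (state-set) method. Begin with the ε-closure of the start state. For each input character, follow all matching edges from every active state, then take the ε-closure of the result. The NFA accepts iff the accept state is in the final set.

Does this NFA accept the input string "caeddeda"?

Answer: REJECT

Derivation:
S₀ = ε-closure({0}) = {0}
'c' @ 1: {}  — dead — no transitions
rest 'aeddeda' ignored (set empty)
end set {} — state 5 not in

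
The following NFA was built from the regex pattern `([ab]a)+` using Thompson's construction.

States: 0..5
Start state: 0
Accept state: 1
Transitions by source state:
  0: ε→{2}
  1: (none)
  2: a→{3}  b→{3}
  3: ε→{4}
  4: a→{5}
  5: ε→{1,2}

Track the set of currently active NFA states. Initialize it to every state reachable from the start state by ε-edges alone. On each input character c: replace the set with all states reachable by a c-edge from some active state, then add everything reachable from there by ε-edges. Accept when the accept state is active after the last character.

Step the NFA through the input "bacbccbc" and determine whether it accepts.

Answer: REJECT

Steps:
S₀ = ε-closure({0}) = {0,2}
'b' @ 1: {3,4}
'a' @ 2: {1,2,5}  (accept∈set)
'c' @ 3: {}  — dead — no transitions
rest 'bccbc' ignored (set empty)
final: {}; accept 1 not in set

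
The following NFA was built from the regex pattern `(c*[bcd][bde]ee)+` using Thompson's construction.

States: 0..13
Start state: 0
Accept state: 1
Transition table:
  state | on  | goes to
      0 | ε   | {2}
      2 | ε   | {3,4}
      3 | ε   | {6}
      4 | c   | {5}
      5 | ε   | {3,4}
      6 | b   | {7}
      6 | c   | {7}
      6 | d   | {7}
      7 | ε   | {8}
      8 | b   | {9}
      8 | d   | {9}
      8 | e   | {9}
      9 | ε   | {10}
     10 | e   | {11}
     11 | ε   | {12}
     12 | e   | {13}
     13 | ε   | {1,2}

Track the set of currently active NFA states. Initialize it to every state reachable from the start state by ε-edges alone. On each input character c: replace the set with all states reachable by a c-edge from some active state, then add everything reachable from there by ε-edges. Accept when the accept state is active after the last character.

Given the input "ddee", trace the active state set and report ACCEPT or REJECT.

Answer: ACCEPT

Trace:
initial (ε-close {0}): {0,2,3,4,6}
'd' @ 1: {7,8}
'd' @ 2: {9,10}
'e' @ 3: {11,12}
'e' @ 4: {1,2,3,4,6,13}  [accepting]
final: {1,2,3,4,6,13}; accept 1 in set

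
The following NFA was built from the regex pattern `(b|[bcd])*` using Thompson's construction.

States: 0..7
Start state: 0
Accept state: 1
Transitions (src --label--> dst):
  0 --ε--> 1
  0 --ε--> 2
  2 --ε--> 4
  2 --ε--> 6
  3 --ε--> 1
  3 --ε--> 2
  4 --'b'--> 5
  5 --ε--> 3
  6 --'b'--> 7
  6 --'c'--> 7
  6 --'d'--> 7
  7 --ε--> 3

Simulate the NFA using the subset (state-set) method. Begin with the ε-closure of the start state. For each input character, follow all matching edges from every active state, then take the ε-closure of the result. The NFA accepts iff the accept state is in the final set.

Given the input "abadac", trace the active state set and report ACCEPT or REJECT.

Answer: REJECT

Derivation:
start: ε-closure({0}) = {0,1,2,4,6}
'a' @ 1: {}  — no active states
rest 'badac' ignored (set empty)
final: {}; accept 1 not in set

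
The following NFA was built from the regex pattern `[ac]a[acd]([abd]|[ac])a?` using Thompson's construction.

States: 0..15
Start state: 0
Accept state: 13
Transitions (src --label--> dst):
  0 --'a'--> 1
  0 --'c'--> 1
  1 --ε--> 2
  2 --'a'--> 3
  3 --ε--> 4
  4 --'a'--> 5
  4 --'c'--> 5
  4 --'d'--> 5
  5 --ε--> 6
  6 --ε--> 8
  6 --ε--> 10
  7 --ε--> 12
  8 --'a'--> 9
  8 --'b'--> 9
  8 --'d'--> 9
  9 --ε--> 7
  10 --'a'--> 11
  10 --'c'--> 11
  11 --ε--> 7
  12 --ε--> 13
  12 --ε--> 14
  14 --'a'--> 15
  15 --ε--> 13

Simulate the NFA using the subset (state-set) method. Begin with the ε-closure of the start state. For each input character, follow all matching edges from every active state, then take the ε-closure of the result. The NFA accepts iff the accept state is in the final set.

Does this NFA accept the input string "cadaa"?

initial (ε-close {0}): {0}
'c' @ 1: {1,2}
'a' @ 2: {3,4}
'd' @ 3: {5,6,8,10}
'a' @ 4: {7,9,11,12,13,14}  ✓accept
'a' @ 5: {13,15}  ✓accept
end set {13,15} — state 13 in

Answer: ACCEPT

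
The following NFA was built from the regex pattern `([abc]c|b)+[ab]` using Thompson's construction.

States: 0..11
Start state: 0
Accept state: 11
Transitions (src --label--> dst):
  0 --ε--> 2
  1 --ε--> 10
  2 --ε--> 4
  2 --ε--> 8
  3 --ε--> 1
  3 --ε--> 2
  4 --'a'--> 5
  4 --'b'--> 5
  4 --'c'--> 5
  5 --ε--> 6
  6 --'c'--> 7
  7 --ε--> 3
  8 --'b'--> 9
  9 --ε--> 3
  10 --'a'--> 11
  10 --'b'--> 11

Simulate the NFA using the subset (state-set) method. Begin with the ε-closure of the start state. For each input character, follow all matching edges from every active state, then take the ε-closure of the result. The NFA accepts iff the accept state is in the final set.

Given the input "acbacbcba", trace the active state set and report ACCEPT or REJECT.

S₀ = ε-closure({0}) = {0,2,4,8}
'a' @ 1: {5,6}
'c' @ 2: {1,2,3,4,7,8,10}
'b' @ 3: {1,2,3,4,5,6,8,9,10,11}  (accept∈set)
'a' @ 4: {5,6,11}  (accept∈set)
'c' @ 5: {1,2,3,4,7,8,10}
'b' @ 6: {1,2,3,4,5,6,8,9,10,11}  (accept∈set)
'c' @ 7: {1,2,3,4,5,6,7,8,10}
'b' @ 8: {1,2,3,4,5,6,8,9,10,11}  (accept∈set)
'a' @ 9: {5,6,11}  (accept∈set)
after full input: {5,6,11}  (accept=11 in)

Answer: ACCEPT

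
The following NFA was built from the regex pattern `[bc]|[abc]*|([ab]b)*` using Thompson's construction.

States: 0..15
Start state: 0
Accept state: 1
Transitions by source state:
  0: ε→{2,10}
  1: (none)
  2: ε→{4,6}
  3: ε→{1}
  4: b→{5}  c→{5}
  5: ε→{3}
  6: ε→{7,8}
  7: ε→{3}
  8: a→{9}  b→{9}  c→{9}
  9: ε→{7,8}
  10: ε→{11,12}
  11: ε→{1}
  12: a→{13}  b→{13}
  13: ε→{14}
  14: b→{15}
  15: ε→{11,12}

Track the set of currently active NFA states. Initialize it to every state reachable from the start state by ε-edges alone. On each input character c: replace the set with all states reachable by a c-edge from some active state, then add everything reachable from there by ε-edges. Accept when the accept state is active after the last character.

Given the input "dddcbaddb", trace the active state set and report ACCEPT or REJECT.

Answer: REJECT

Steps:
S₀ = ε-closure({0}) = {0,1,2,3,4,6,7,8,10,11,12}
'd' @ 1: {}  — dead — no transitions
rest 'ddcbaddb' ignored (set empty)
end set {} — state 1 not in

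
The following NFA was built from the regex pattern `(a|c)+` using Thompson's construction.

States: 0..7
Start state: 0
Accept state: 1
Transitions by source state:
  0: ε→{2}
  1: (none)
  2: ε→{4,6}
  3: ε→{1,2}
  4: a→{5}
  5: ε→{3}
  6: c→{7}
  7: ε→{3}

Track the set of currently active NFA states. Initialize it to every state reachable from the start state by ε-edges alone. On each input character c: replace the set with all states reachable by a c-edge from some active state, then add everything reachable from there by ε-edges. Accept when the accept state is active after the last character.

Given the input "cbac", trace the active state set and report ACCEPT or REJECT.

initial (ε-close {0}): {0,2,4,6}
'c' @ 1: {1,2,3,4,6,7}  (accept∈set)
'b' @ 2: {}  — dead — no transitions
rest 'ac' ignored (set empty)
after full input: {}  (accept=1 not in)

Answer: REJECT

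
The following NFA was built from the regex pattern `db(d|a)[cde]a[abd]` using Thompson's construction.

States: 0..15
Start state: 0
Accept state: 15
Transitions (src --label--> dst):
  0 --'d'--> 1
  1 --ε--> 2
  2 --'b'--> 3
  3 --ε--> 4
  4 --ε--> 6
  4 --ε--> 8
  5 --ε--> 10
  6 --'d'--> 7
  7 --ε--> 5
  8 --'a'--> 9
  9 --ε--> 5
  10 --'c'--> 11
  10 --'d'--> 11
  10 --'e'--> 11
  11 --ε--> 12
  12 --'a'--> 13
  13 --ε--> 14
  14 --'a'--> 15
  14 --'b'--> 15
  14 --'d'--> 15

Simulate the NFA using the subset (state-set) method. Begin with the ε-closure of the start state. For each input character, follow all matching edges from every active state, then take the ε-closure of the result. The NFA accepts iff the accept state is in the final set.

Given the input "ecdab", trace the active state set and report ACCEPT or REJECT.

initial (ε-close {0}): {0}
'e' @ 1: {}  — state set empty
rest 'cdab' ignored (set empty)
final: {}; accept 15 not in set

Answer: REJECT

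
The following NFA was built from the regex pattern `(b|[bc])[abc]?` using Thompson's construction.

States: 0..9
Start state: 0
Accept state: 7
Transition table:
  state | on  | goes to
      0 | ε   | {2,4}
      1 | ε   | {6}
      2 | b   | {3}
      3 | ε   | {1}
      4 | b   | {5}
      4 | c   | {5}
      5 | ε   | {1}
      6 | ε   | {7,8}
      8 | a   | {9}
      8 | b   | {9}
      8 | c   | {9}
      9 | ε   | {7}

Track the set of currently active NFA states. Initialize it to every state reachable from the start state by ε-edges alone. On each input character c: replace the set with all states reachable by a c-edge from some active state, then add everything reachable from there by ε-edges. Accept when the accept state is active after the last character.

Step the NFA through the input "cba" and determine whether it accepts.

initial (ε-close {0}): {0,2,4}
'c' @ 1: {1,5,6,7,8}  [accepting]
'b' @ 2: {7,9}  [accepting]
'a' @ 3: {}  — no active states
end set {} — state 7 not in

Answer: REJECT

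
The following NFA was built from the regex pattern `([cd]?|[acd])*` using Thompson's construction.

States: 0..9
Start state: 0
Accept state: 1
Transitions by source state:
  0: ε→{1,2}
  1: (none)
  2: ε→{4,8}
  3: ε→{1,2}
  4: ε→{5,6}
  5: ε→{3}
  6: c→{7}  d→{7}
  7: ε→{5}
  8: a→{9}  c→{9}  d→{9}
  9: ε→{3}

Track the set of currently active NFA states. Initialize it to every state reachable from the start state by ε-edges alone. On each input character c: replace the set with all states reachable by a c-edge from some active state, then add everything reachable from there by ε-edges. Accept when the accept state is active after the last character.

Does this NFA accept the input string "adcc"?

Answer: ACCEPT

Trace:
initial (ε-close {0}): {0,1,2,3,4,5,6,8}
'a' @ 1: {1,2,3,4,5,6,8,9}  ✓accept
'd' @ 2: {1,2,3,4,5,6,7,8,9}  ✓accept
'c' @ 3: {1,2,3,4,5,6,7,8,9}  ✓accept
'c' @ 4: {1,2,3,4,5,6,7,8,9}  ✓accept
after full input: {1,2,3,4,5,6,7,8,9}  (accept=1 in)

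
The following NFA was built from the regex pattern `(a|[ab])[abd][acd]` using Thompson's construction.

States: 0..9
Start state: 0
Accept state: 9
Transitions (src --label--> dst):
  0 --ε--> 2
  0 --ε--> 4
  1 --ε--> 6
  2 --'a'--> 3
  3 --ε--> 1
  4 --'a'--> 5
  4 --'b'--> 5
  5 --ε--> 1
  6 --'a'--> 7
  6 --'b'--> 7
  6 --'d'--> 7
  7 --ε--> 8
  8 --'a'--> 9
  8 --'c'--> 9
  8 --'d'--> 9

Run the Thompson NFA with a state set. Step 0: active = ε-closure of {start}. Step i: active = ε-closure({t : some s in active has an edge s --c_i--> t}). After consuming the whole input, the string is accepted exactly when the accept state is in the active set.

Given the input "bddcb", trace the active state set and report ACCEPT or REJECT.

S₀ = ε-closure({0}) = {0,2,4}
'b' @ 1: {1,5,6}
'd' @ 2: {7,8}
'd' @ 3: {9}  [accepting]
'c' @ 4: {}  — state set empty
rest 'b' ignored (set empty)
end set {} — state 9 not in

Answer: REJECT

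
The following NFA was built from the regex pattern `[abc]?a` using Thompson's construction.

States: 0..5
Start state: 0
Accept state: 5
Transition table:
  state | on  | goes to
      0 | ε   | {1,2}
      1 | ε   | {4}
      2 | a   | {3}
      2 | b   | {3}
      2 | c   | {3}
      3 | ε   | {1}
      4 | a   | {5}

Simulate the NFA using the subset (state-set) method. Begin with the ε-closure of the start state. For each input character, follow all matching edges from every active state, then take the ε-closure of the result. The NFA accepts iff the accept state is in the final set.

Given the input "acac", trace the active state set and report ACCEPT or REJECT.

S₀ = ε-closure({0}) = {0,1,2,4}
'a' @ 1: {1,3,4,5}  (accept∈set)
'c' @ 2: {}  — no active states
rest 'ac' ignored (set empty)
after full input: {}  (accept=5 not in)

Answer: REJECT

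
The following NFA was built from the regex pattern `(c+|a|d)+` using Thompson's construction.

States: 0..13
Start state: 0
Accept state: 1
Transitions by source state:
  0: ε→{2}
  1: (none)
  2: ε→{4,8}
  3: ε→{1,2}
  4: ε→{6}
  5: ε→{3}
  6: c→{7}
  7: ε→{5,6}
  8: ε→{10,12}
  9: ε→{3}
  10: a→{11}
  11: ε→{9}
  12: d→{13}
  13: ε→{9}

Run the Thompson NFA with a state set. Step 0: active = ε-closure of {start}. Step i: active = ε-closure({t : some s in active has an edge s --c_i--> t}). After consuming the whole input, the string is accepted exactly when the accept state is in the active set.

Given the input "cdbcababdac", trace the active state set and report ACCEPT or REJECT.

Answer: REJECT

Steps:
S₀ = ε-closure({0}) = {0,2,4,6,8,10,12}
'c' @ 1: {1,2,3,4,5,6,7,8,10,12}  [accepting]
'd' @ 2: {1,2,3,4,6,8,9,10,12,13}  [accepting]
'b' @ 3: {}  — state set empty
rest 'cababdac' ignored (set empty)
end set {} — state 1 not in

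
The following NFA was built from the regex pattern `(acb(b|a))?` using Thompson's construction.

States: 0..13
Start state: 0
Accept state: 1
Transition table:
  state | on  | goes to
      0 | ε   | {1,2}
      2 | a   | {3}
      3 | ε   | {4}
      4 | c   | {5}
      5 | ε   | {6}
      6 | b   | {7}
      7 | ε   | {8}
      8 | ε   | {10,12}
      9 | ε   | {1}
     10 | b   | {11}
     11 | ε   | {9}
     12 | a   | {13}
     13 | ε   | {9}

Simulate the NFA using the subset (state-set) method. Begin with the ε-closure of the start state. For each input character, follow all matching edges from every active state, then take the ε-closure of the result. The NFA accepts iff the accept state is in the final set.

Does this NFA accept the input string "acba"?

Answer: ACCEPT

Derivation:
initial (ε-close {0}): {0,1,2}
'a' @ 1: {3,4}
'c' @ 2: {5,6}
'b' @ 3: {7,8,10,12}
'a' @ 4: {1,9,13}  ✓accept
end set {1,9,13} — state 1 in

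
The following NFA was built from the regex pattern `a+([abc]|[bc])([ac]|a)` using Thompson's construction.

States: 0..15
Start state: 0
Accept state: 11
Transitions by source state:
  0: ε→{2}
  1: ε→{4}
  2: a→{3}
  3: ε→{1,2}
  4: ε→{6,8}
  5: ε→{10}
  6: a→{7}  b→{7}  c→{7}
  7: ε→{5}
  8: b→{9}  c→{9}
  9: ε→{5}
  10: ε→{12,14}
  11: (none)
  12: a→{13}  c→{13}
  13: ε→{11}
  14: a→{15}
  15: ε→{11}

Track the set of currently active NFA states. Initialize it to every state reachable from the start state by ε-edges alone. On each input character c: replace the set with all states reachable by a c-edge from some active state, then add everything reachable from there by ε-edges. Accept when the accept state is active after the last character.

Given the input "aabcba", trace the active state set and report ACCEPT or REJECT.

S₀ = ε-closure({0}) = {0,2}
'a' @ 1: {1,2,3,4,6,8}
'a' @ 2: {1,2,3,4,5,6,7,8,10,12,14}
'b' @ 3: {5,7,9,10,12,14}
'c' @ 4: {11,13}  (accept∈set)
'b' @ 5: {}  — no active states
rest 'a' ignored (set empty)
final: {}; accept 11 not in set

Answer: REJECT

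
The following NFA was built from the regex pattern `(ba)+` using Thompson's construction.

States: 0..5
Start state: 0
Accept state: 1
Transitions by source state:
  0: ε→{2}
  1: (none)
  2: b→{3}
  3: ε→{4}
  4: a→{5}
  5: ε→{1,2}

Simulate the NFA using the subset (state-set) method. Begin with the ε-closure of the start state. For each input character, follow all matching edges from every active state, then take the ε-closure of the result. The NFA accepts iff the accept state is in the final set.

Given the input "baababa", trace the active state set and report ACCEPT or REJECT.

Answer: REJECT

Derivation:
start: ε-closure({0}) = {0,2}
'b' @ 1: {3,4}
'a' @ 2: {1,2,5}  [accepting]
'a' @ 3: {}  — dead — no transitions
rest 'baba' ignored (set empty)
end set {} — state 1 not in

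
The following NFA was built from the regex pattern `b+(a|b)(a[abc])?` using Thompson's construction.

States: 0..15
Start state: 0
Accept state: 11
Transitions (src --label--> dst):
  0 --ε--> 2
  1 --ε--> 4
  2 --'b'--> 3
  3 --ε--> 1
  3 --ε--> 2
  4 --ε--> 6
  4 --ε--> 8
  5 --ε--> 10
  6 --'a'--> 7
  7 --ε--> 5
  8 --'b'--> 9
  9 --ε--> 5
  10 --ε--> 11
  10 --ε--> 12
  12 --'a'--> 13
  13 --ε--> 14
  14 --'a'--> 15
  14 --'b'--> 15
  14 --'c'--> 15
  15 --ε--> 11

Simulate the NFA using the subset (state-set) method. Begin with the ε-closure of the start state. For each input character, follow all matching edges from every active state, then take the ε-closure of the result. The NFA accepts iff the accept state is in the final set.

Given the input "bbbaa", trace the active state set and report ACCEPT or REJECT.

S₀ = ε-closure({0}) = {0,2}
'b' @ 1: {1,2,3,4,6,8}
'b' @ 2: {1,2,3,4,5,6,8,9,10,11,12}  (accept∈set)
'b' @ 3: {1,2,3,4,5,6,8,9,10,11,12}  (accept∈set)
'a' @ 4: {5,7,10,11,12,13,14}  (accept∈set)
'a' @ 5: {11,13,14,15}  (accept∈set)
final: {11,13,14,15}; accept 11 in set

Answer: ACCEPT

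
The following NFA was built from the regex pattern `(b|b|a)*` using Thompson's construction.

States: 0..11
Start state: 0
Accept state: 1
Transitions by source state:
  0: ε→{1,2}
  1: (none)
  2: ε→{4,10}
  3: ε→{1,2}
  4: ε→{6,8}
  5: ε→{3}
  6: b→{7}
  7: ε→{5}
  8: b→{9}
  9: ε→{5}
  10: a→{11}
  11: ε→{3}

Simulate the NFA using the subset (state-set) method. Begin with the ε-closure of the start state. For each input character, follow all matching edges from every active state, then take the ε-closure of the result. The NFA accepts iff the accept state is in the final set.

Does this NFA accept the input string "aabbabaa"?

Answer: ACCEPT

Trace:
S₀ = ε-closure({0}) = {0,1,2,4,6,8,10}
'a' @ 1: {1,2,3,4,6,8,10,11}  ✓accept
'a' @ 2: {1,2,3,4,6,8,10,11}  ✓accept
'b' @ 3: {1,2,3,4,5,6,7,8,9,10}  ✓accept
'b' @ 4: {1,2,3,4,5,6,7,8,9,10}  ✓accept
'a' @ 5: {1,2,3,4,6,8,10,11}  ✓accept
'b' @ 6: {1,2,3,4,5,6,7,8,9,10}  ✓accept
'a' @ 7: {1,2,3,4,6,8,10,11}  ✓accept
'a' @ 8: {1,2,3,4,6,8,10,11}  ✓accept
final: {1,2,3,4,6,8,10,11}; accept 1 in set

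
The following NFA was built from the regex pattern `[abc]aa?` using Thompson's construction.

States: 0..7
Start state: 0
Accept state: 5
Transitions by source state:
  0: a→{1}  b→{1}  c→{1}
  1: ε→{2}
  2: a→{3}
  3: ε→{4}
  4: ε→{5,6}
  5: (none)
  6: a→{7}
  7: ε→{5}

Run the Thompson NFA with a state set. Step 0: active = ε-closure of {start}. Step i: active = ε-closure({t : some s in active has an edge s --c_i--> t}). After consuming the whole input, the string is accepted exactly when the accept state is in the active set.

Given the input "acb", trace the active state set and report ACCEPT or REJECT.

Answer: REJECT

Steps:
start: ε-closure({0}) = {0}
'a' @ 1: {1,2}
'c' @ 2: {}  — no active states
rest 'b' ignored (set empty)
final: {}; accept 5 not in set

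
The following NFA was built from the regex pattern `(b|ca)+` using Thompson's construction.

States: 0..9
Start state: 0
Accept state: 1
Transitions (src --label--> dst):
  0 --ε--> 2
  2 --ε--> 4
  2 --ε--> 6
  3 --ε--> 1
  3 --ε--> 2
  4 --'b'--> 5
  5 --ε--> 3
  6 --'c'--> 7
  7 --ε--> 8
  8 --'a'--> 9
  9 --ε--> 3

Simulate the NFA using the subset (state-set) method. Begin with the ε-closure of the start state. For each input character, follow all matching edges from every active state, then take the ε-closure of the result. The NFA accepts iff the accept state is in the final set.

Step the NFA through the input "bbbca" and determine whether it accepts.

initial (ε-close {0}): {0,2,4,6}
'b' @ 1: {1,2,3,4,5,6}  (accept∈set)
'b' @ 2: {1,2,3,4,5,6}  (accept∈set)
'b' @ 3: {1,2,3,4,5,6}  (accept∈set)
'c' @ 4: {7,8}
'a' @ 5: {1,2,3,4,6,9}  (accept∈set)
end set {1,2,3,4,6,9} — state 1 in

Answer: ACCEPT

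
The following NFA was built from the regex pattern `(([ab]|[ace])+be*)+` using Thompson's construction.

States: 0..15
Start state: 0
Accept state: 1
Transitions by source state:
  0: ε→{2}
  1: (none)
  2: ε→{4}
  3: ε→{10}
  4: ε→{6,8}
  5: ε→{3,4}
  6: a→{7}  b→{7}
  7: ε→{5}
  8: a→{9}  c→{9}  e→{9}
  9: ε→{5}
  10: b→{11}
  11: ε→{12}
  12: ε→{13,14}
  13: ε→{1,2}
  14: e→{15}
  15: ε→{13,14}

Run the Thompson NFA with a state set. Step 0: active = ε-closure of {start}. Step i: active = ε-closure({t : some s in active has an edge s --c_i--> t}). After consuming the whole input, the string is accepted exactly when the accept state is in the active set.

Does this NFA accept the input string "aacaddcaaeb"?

S₀ = ε-closure({0}) = {0,2,4,6,8}
'a' @ 1: {3,4,5,6,7,8,9,10}
'a' @ 2: {3,4,5,6,7,8,9,10}
'c' @ 3: {3,4,5,6,8,9,10}
'a' @ 4: {3,4,5,6,7,8,9,10}
'd' @ 5: {}  — state set empty
rest 'dcaaeb' ignored (set empty)
final: {}; accept 1 not in set

Answer: REJECT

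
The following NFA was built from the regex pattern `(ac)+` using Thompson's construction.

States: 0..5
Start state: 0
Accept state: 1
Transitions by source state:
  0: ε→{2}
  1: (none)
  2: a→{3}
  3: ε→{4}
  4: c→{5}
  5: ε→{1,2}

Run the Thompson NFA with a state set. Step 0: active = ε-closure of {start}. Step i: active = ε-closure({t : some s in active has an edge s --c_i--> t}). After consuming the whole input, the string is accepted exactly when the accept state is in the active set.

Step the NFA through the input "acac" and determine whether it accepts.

S₀ = ε-closure({0}) = {0,2}
'a' @ 1: {3,4}
'c' @ 2: {1,2,5}  [accepting]
'a' @ 3: {3,4}
'c' @ 4: {1,2,5}  [accepting]
end set {1,2,5} — state 1 in

Answer: ACCEPT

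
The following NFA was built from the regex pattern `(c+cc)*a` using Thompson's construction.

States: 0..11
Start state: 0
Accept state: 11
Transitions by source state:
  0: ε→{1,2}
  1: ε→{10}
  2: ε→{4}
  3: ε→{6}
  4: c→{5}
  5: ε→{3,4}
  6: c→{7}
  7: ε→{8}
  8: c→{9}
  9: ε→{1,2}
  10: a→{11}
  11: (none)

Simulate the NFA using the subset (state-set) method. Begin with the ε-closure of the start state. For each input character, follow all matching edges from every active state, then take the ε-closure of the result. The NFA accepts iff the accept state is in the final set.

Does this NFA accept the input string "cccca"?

initial (ε-close {0}): {0,1,2,4,10}
'c' @ 1: {3,4,5,6}
'c' @ 2: {3,4,5,6,7,8}
'c' @ 3: {1,2,3,4,5,6,7,8,9,10}
'c' @ 4: {1,2,3,4,5,6,7,8,9,10}
'a' @ 5: {11}  [accepting]
end set {11} — state 11 in

Answer: ACCEPT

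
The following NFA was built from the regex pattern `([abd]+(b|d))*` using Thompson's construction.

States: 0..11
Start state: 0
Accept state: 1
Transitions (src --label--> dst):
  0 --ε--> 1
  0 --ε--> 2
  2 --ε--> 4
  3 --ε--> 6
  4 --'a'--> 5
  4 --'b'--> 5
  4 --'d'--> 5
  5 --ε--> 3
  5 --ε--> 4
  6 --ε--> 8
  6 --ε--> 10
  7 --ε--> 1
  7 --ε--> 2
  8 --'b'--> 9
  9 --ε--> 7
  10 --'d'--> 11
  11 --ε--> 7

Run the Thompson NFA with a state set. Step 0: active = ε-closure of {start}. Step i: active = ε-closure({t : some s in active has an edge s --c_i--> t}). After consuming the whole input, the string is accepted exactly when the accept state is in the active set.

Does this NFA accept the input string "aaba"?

start: ε-closure({0}) = {0,1,2,4}
'a' @ 1: {3,4,5,6,8,10}
'a' @ 2: {3,4,5,6,8,10}
'b' @ 3: {1,2,3,4,5,6,7,8,9,10}  [accepting]
'a' @ 4: {3,4,5,6,8,10}
end set {3,4,5,6,8,10} — state 1 not in

Answer: REJECT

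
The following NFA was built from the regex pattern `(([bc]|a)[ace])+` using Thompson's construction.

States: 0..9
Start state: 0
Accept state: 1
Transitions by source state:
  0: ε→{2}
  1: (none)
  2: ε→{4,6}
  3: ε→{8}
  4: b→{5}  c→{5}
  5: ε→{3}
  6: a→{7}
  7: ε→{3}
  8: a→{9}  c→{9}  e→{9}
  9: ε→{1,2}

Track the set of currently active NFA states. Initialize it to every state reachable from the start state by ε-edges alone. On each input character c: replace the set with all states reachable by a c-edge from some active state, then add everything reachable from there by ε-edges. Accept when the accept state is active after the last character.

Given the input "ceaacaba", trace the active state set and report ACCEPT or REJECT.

Answer: ACCEPT

Derivation:
start: ε-closure({0}) = {0,2,4,6}
'c' @ 1: {3,5,8}
'e' @ 2: {1,2,4,6,9}  (accept∈set)
'a' @ 3: {3,7,8}
'a' @ 4: {1,2,4,6,9}  (accept∈set)
'c' @ 5: {3,5,8}
'a' @ 6: {1,2,4,6,9}  (accept∈set)
'b' @ 7: {3,5,8}
'a' @ 8: {1,2,4,6,9}  (accept∈set)
final: {1,2,4,6,9}; accept 1 in set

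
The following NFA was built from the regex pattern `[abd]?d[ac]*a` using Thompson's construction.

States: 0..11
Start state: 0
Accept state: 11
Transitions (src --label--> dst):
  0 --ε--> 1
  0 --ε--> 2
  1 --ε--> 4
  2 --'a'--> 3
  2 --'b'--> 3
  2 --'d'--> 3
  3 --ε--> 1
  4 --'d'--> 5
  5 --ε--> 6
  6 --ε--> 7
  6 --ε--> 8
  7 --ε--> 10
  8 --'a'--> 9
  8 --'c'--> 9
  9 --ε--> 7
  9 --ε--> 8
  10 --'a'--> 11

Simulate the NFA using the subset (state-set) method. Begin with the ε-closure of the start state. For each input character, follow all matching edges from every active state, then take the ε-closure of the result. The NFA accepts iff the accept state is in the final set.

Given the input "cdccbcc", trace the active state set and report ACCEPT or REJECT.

Answer: REJECT

Steps:
S₀ = ε-closure({0}) = {0,1,2,4}
'c' @ 1: {}  — state set empty
rest 'dccbcc' ignored (set empty)
final: {}; accept 11 not in set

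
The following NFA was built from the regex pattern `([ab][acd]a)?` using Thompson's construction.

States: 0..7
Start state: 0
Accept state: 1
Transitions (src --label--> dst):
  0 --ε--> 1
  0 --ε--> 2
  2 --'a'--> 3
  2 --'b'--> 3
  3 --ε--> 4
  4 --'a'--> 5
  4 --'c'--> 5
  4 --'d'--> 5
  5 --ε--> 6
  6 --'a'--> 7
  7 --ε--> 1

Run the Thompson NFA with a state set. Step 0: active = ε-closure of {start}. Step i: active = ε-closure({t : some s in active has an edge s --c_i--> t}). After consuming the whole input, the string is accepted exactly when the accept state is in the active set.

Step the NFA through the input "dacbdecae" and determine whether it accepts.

Answer: REJECT

Trace:
initial (ε-close {0}): {0,1,2}
'd' @ 1: {}  — dead — no transitions
rest 'acbdecae' ignored (set empty)
end set {} — state 1 not in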